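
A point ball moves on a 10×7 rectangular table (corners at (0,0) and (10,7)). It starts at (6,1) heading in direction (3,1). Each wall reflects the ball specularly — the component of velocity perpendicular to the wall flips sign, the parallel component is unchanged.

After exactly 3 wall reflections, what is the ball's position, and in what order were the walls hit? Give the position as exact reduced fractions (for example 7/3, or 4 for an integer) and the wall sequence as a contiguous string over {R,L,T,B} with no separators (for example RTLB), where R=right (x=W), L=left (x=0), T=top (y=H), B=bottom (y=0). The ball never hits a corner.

1. t=4/3 → R at (10,7/3); v=(-3,1)
2. t=10/3 → L at (0,17/3); v=(3,1)
3. t=4/3 → T at (4,7); v=(3,-1)

Final position: (4,7)
Wall sequence: RLT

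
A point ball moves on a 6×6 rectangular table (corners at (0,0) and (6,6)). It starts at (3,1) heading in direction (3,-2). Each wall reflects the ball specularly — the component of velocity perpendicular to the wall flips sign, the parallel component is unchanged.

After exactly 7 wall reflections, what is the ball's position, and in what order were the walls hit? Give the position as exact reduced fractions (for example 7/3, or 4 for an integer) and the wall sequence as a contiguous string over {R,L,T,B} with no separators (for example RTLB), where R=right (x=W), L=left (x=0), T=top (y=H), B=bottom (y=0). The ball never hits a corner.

Final position: (0,1)
Wall sequence: BRLTRBL

1. t=1/2 → B at (9/2,0); v=(3,2)
2. t=1/2 → R at (6,1); v=(-3,2)
3. t=2 → L at (0,5); v=(3,2)
4. t=1/2 → T at (3/2,6); v=(3,-2)
5. t=3/2 → R at (6,3); v=(-3,-2)
6. t=3/2 → B at (3/2,0); v=(-3,2)
7. t=1/2 → L at (0,1); v=(3,2)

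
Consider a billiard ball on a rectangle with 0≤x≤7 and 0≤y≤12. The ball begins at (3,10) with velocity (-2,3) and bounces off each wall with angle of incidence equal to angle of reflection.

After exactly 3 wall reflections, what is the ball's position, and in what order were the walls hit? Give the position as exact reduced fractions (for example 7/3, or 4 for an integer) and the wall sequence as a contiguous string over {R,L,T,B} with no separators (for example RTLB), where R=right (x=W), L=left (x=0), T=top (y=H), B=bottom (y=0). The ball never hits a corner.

1. t=2/3 → T at (5/3,12); v=(-2,-3)
2. t=5/6 → L at (0,19/2); v=(2,-3)
3. t=19/6 → B at (19/3,0); v=(2,3)

Final position: (19/3,0)
Wall sequence: TLB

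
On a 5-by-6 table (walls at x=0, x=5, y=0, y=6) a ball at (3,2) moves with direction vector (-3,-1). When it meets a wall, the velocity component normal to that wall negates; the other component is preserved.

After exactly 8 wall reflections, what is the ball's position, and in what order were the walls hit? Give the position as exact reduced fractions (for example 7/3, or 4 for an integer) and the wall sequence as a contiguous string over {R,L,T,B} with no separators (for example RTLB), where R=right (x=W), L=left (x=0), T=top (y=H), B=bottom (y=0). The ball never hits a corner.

1. t=1 → L at (0,1); v=(3,-1)
2. t=1 → B at (3,0); v=(3,1)
3. t=2/3 → R at (5,2/3); v=(-3,1)
4. t=5/3 → L at (0,7/3); v=(3,1)
5. t=5/3 → R at (5,4); v=(-3,1)
6. t=5/3 → L at (0,17/3); v=(3,1)
7. t=1/3 → T at (1,6); v=(3,-1)
8. t=4/3 → R at (5,14/3); v=(-3,-1)

Final position: (5,14/3)
Wall sequence: LBRLRLTR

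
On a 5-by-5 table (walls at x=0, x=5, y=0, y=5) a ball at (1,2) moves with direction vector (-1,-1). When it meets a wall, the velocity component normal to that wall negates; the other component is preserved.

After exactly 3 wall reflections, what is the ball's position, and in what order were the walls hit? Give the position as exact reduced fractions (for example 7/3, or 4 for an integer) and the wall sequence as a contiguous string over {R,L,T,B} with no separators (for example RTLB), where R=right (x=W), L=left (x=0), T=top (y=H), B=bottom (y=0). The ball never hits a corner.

1. t=1 → L at (0,1); v=(1,-1)
2. t=1 → B at (1,0); v=(1,1)
3. t=4 → R at (5,4); v=(-1,1)

Final position: (5,4)
Wall sequence: LBR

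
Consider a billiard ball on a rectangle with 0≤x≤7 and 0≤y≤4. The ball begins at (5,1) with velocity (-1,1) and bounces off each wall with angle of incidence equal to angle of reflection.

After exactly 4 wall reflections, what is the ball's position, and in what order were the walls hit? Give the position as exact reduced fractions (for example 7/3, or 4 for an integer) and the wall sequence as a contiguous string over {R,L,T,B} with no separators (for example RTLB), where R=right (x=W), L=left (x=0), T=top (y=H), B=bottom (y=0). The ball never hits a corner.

Final position: (6,4)
Wall sequence: TLBT

1. t=3 → T at (2,4); v=(-1,-1)
2. t=2 → L at (0,2); v=(1,-1)
3. t=2 → B at (2,0); v=(1,1)
4. t=4 → T at (6,4); v=(1,-1)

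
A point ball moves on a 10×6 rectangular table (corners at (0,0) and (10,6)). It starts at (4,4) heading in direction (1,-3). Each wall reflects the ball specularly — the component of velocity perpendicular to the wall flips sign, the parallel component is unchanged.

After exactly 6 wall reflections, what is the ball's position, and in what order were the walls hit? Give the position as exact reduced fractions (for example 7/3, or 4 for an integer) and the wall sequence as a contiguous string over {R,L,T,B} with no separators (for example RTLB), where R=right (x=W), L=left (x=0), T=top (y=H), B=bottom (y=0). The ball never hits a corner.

Final position: (20/3,0)
Wall sequence: BTBRTB

1. t=4/3 → B at (16/3,0); v=(1,3)
2. t=2 → T at (22/3,6); v=(1,-3)
3. t=2 → B at (28/3,0); v=(1,3)
4. t=2/3 → R at (10,2); v=(-1,3)
5. t=4/3 → T at (26/3,6); v=(-1,-3)
6. t=2 → B at (20/3,0); v=(-1,3)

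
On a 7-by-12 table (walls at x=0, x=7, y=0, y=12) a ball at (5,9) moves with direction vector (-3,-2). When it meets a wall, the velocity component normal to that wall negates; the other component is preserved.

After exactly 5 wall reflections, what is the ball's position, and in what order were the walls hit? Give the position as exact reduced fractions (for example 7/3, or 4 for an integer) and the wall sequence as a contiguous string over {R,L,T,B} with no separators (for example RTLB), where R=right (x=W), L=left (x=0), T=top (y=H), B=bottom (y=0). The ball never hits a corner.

Final position: (7,25/3)
Wall sequence: LRBLR

1. t=5/3 → L at (0,17/3); v=(3,-2)
2. t=7/3 → R at (7,1); v=(-3,-2)
3. t=1/2 → B at (11/2,0); v=(-3,2)
4. t=11/6 → L at (0,11/3); v=(3,2)
5. t=7/3 → R at (7,25/3); v=(-3,2)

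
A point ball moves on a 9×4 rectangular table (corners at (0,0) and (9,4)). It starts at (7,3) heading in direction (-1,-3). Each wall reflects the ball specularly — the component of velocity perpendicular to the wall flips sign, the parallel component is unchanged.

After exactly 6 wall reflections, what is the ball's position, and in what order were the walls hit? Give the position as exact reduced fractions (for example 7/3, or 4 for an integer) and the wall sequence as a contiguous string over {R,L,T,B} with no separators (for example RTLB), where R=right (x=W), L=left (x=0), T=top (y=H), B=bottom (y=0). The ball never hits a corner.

1. t=1 → B at (6,0); v=(-1,3)
2. t=4/3 → T at (14/3,4); v=(-1,-3)
3. t=4/3 → B at (10/3,0); v=(-1,3)
4. t=4/3 → T at (2,4); v=(-1,-3)
5. t=4/3 → B at (2/3,0); v=(-1,3)
6. t=2/3 → L at (0,2); v=(1,3)

Final position: (0,2)
Wall sequence: BTBTBL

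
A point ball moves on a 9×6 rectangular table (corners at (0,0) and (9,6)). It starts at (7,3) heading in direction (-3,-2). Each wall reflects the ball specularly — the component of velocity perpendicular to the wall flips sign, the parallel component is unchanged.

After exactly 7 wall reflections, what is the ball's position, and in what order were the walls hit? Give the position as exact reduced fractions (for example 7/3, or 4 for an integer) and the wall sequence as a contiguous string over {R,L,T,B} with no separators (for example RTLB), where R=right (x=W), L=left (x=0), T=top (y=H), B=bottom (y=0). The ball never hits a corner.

Final position: (13/2,6)
Wall sequence: BLTRBLT

1. t=3/2 → B at (5/2,0); v=(-3,2)
2. t=5/6 → L at (0,5/3); v=(3,2)
3. t=13/6 → T at (13/2,6); v=(3,-2)
4. t=5/6 → R at (9,13/3); v=(-3,-2)
5. t=13/6 → B at (5/2,0); v=(-3,2)
6. t=5/6 → L at (0,5/3); v=(3,2)
7. t=13/6 → T at (13/2,6); v=(3,-2)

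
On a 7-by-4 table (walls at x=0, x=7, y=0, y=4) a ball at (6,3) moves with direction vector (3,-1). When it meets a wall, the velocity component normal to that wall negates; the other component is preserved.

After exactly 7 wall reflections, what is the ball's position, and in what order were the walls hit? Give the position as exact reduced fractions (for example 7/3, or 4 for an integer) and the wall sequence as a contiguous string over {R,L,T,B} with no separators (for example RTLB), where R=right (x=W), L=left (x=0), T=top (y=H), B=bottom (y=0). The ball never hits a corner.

1. t=1/3 → R at (7,8/3); v=(-3,-1)
2. t=7/3 → L at (0,1/3); v=(3,-1)
3. t=1/3 → B at (1,0); v=(3,1)
4. t=2 → R at (7,2); v=(-3,1)
5. t=2 → T at (1,4); v=(-3,-1)
6. t=1/3 → L at (0,11/3); v=(3,-1)
7. t=7/3 → R at (7,4/3); v=(-3,-1)

Final position: (7,4/3)
Wall sequence: RLBRTLR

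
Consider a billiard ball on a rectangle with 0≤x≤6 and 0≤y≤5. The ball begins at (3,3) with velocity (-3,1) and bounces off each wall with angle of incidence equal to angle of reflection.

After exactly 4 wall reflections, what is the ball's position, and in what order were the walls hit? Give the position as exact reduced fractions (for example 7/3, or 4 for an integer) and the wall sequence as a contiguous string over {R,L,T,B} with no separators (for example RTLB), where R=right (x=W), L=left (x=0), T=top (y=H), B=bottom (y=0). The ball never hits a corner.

Final position: (0,2)
Wall sequence: LTRL

1. t=1 → L at (0,4); v=(3,1)
2. t=1 → T at (3,5); v=(3,-1)
3. t=1 → R at (6,4); v=(-3,-1)
4. t=2 → L at (0,2); v=(3,-1)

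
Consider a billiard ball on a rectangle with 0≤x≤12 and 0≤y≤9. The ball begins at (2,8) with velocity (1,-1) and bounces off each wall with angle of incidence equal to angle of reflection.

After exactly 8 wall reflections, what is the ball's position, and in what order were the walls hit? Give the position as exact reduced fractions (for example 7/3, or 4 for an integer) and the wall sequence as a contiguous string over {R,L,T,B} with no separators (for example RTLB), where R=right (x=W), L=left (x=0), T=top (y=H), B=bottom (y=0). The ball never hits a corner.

Final position: (2,0)
Wall sequence: BRTLBRTB

1. t=8 → B at (10,0); v=(1,1)
2. t=2 → R at (12,2); v=(-1,1)
3. t=7 → T at (5,9); v=(-1,-1)
4. t=5 → L at (0,4); v=(1,-1)
5. t=4 → B at (4,0); v=(1,1)
6. t=8 → R at (12,8); v=(-1,1)
7. t=1 → T at (11,9); v=(-1,-1)
8. t=9 → B at (2,0); v=(-1,1)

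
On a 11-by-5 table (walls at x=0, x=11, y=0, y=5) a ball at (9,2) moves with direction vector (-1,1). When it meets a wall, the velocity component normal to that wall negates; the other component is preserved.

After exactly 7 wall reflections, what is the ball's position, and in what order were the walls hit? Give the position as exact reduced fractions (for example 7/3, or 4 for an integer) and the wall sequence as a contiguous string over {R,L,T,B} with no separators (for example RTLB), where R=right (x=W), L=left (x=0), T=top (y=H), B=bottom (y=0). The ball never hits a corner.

1. t=3 → T at (6,5); v=(-1,-1)
2. t=5 → B at (1,0); v=(-1,1)
3. t=1 → L at (0,1); v=(1,1)
4. t=4 → T at (4,5); v=(1,-1)
5. t=5 → B at (9,0); v=(1,1)
6. t=2 → R at (11,2); v=(-1,1)
7. t=3 → T at (8,5); v=(-1,-1)

Final position: (8,5)
Wall sequence: TBLTBRT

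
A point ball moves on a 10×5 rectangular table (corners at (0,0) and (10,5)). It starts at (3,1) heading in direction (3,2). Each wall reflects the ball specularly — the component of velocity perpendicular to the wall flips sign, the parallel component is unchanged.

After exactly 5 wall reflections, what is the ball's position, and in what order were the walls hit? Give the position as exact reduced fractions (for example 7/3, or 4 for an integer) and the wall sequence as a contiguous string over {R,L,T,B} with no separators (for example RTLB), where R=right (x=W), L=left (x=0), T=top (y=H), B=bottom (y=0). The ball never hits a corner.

1. t=2 → T at (9,5); v=(3,-2)
2. t=1/3 → R at (10,13/3); v=(-3,-2)
3. t=13/6 → B at (7/2,0); v=(-3,2)
4. t=7/6 → L at (0,7/3); v=(3,2)
5. t=4/3 → T at (4,5); v=(3,-2)

Final position: (4,5)
Wall sequence: TRBLT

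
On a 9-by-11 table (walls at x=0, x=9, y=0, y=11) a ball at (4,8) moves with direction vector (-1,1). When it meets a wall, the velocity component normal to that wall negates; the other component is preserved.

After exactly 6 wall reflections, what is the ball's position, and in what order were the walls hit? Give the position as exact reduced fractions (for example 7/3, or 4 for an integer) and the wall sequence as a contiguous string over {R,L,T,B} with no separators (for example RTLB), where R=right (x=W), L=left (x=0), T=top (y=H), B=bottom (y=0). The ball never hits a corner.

1. t=3 → T at (1,11); v=(-1,-1)
2. t=1 → L at (0,10); v=(1,-1)
3. t=9 → R at (9,1); v=(-1,-1)
4. t=1 → B at (8,0); v=(-1,1)
5. t=8 → L at (0,8); v=(1,1)
6. t=3 → T at (3,11); v=(1,-1)

Final position: (3,11)
Wall sequence: TLRBLT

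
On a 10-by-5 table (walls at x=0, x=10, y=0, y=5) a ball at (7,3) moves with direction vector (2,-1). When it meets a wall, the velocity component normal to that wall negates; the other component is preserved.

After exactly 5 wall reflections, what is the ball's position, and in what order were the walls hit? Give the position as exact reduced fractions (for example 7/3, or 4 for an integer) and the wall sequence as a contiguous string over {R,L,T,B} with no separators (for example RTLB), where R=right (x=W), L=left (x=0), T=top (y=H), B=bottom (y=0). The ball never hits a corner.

Final position: (10,3/2)
Wall sequence: RBLTR

1. t=3/2 → R at (10,3/2); v=(-2,-1)
2. t=3/2 → B at (7,0); v=(-2,1)
3. t=7/2 → L at (0,7/2); v=(2,1)
4. t=3/2 → T at (3,5); v=(2,-1)
5. t=7/2 → R at (10,3/2); v=(-2,-1)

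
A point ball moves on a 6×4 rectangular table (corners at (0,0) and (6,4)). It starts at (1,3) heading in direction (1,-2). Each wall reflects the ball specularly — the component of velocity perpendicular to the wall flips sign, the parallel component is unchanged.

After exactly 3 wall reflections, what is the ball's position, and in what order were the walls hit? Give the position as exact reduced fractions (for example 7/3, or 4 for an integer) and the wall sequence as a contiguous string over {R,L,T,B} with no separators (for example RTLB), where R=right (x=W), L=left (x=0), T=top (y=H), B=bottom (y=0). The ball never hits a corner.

Final position: (6,1)
Wall sequence: BTR

1. t=3/2 → B at (5/2,0); v=(1,2)
2. t=2 → T at (9/2,4); v=(1,-2)
3. t=3/2 → R at (6,1); v=(-1,-2)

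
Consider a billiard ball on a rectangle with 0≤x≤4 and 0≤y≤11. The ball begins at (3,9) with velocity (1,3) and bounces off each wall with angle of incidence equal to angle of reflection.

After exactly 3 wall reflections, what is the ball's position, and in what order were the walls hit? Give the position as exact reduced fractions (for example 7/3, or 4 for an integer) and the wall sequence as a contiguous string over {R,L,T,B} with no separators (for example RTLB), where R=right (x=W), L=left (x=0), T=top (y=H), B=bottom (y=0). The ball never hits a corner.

Final position: (2/3,0)
Wall sequence: TRB

1. t=2/3 → T at (11/3,11); v=(1,-3)
2. t=1/3 → R at (4,10); v=(-1,-3)
3. t=10/3 → B at (2/3,0); v=(-1,3)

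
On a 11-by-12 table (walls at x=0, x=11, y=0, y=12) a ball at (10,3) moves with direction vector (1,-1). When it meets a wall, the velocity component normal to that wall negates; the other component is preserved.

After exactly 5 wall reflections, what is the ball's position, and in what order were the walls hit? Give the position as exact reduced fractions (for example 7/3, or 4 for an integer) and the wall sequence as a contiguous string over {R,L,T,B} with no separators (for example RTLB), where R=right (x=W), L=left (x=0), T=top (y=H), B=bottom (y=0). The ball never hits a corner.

Final position: (11,4)
Wall sequence: RBLTR

1. t=1 → R at (11,2); v=(-1,-1)
2. t=2 → B at (9,0); v=(-1,1)
3. t=9 → L at (0,9); v=(1,1)
4. t=3 → T at (3,12); v=(1,-1)
5. t=8 → R at (11,4); v=(-1,-1)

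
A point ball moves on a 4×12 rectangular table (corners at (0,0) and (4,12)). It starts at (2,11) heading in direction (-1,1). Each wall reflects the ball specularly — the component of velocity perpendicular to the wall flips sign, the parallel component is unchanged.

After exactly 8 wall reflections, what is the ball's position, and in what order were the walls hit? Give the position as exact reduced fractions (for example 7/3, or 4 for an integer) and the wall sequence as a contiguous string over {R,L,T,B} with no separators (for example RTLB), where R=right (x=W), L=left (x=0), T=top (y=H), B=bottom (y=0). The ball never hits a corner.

1. t=1 → T at (1,12); v=(-1,-1)
2. t=1 → L at (0,11); v=(1,-1)
3. t=4 → R at (4,7); v=(-1,-1)
4. t=4 → L at (0,3); v=(1,-1)
5. t=3 → B at (3,0); v=(1,1)
6. t=1 → R at (4,1); v=(-1,1)
7. t=4 → L at (0,5); v=(1,1)
8. t=4 → R at (4,9); v=(-1,1)

Final position: (4,9)
Wall sequence: TLRLBRLR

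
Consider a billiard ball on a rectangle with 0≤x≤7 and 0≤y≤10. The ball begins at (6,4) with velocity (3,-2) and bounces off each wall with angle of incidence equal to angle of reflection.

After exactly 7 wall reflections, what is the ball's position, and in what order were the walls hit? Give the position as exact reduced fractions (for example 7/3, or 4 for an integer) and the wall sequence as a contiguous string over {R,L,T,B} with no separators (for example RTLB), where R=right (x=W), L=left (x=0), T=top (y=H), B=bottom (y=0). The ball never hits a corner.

Final position: (7,14/3)
Wall sequence: RBLRTLR

1. t=1/3 → R at (7,10/3); v=(-3,-2)
2. t=5/3 → B at (2,0); v=(-3,2)
3. t=2/3 → L at (0,4/3); v=(3,2)
4. t=7/3 → R at (7,6); v=(-3,2)
5. t=2 → T at (1,10); v=(-3,-2)
6. t=1/3 → L at (0,28/3); v=(3,-2)
7. t=7/3 → R at (7,14/3); v=(-3,-2)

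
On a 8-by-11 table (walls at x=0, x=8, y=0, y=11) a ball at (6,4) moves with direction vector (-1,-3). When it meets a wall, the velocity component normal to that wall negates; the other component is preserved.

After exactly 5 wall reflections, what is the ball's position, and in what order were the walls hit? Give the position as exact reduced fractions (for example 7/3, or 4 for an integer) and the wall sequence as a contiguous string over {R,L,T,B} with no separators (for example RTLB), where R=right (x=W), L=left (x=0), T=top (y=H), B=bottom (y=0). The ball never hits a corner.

1. t=4/3 → B at (14/3,0); v=(-1,3)
2. t=11/3 → T at (1,11); v=(-1,-3)
3. t=1 → L at (0,8); v=(1,-3)
4. t=8/3 → B at (8/3,0); v=(1,3)
5. t=11/3 → T at (19/3,11); v=(1,-3)

Final position: (19/3,11)
Wall sequence: BTLBT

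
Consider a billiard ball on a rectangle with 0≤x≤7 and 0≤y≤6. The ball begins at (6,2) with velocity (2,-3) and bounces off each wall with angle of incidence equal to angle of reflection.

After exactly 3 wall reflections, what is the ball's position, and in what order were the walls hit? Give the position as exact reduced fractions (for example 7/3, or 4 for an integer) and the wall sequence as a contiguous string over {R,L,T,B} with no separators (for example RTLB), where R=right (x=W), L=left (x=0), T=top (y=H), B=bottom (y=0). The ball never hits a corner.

Final position: (8/3,6)
Wall sequence: RBT

1. t=1/2 → R at (7,1/2); v=(-2,-3)
2. t=1/6 → B at (20/3,0); v=(-2,3)
3. t=2 → T at (8/3,6); v=(-2,-3)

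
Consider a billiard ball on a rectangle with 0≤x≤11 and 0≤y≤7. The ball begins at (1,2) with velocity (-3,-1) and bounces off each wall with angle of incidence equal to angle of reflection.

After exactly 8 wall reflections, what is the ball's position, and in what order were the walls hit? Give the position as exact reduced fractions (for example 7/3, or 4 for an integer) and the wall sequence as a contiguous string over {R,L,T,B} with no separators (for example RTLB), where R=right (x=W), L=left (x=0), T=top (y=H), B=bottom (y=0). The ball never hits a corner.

Final position: (3,0)
Wall sequence: LBRLTRLB

1. t=1/3 → L at (0,5/3); v=(3,-1)
2. t=5/3 → B at (5,0); v=(3,1)
3. t=2 → R at (11,2); v=(-3,1)
4. t=11/3 → L at (0,17/3); v=(3,1)
5. t=4/3 → T at (4,7); v=(3,-1)
6. t=7/3 → R at (11,14/3); v=(-3,-1)
7. t=11/3 → L at (0,1); v=(3,-1)
8. t=1 → B at (3,0); v=(3,1)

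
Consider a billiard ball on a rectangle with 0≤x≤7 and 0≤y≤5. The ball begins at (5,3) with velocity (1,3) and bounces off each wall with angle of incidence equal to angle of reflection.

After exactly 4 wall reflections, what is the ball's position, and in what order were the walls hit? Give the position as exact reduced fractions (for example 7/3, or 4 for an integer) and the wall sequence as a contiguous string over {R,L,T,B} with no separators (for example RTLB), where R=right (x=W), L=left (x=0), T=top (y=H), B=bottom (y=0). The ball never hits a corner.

Final position: (5,5)
Wall sequence: TRBT

1. t=2/3 → T at (17/3,5); v=(1,-3)
2. t=4/3 → R at (7,1); v=(-1,-3)
3. t=1/3 → B at (20/3,0); v=(-1,3)
4. t=5/3 → T at (5,5); v=(-1,-3)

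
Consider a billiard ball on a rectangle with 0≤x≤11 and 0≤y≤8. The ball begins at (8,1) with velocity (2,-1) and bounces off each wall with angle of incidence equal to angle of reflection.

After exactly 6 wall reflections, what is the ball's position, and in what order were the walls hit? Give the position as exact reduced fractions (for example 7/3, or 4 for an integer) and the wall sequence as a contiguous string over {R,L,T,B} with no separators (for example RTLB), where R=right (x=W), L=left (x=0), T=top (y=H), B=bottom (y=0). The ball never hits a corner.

Final position: (2,0)
Wall sequence: BRLTRB

1. t=1 → B at (10,0); v=(2,1)
2. t=1/2 → R at (11,1/2); v=(-2,1)
3. t=11/2 → L at (0,6); v=(2,1)
4. t=2 → T at (4,8); v=(2,-1)
5. t=7/2 → R at (11,9/2); v=(-2,-1)
6. t=9/2 → B at (2,0); v=(-2,1)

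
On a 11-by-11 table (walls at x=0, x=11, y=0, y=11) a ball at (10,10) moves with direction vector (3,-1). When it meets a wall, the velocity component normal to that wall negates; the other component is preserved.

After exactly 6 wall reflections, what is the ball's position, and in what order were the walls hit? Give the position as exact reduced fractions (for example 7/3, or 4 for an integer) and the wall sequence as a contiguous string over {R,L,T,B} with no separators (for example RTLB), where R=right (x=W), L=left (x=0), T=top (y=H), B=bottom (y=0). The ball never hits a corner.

Final position: (11,5)
Wall sequence: RLRBLR

1. t=1/3 → R at (11,29/3); v=(-3,-1)
2. t=11/3 → L at (0,6); v=(3,-1)
3. t=11/3 → R at (11,7/3); v=(-3,-1)
4. t=7/3 → B at (4,0); v=(-3,1)
5. t=4/3 → L at (0,4/3); v=(3,1)
6. t=11/3 → R at (11,5); v=(-3,1)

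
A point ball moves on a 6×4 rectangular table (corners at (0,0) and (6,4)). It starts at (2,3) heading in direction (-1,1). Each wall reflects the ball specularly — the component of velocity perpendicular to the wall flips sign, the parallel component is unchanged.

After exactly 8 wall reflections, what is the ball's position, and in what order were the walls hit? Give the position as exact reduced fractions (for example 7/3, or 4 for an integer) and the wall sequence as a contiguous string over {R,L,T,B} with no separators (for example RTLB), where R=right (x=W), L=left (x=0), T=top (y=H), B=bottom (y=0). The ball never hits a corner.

Final position: (3,4)
Wall sequence: TLBRTBLT

1. t=1 → T at (1,4); v=(-1,-1)
2. t=1 → L at (0,3); v=(1,-1)
3. t=3 → B at (3,0); v=(1,1)
4. t=3 → R at (6,3); v=(-1,1)
5. t=1 → T at (5,4); v=(-1,-1)
6. t=4 → B at (1,0); v=(-1,1)
7. t=1 → L at (0,1); v=(1,1)
8. t=3 → T at (3,4); v=(1,-1)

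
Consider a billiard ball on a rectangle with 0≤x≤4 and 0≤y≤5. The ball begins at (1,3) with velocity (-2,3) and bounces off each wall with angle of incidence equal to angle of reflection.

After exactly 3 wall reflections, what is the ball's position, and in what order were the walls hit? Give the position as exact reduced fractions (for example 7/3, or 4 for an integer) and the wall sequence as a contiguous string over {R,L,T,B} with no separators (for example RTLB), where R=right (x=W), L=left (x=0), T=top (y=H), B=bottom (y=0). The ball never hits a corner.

Final position: (11/3,0)
Wall sequence: LTB

1. t=1/2 → L at (0,9/2); v=(2,3)
2. t=1/6 → T at (1/3,5); v=(2,-3)
3. t=5/3 → B at (11/3,0); v=(2,3)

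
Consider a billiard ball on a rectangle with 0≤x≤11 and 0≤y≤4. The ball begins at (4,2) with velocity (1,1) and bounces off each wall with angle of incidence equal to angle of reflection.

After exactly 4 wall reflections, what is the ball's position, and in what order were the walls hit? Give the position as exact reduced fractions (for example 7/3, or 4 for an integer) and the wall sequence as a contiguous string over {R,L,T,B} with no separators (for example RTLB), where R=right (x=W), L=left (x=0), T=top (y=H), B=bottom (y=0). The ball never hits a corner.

Final position: (8,4)
Wall sequence: TBRT

1. t=2 → T at (6,4); v=(1,-1)
2. t=4 → B at (10,0); v=(1,1)
3. t=1 → R at (11,1); v=(-1,1)
4. t=3 → T at (8,4); v=(-1,-1)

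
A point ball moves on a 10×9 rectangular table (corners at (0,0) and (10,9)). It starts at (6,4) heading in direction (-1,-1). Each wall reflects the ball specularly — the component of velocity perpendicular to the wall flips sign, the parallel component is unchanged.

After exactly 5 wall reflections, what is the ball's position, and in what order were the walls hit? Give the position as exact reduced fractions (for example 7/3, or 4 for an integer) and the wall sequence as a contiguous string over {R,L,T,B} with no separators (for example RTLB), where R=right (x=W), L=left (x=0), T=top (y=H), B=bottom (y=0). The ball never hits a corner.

Final position: (4,0)
Wall sequence: BLTRB

1. t=4 → B at (2,0); v=(-1,1)
2. t=2 → L at (0,2); v=(1,1)
3. t=7 → T at (7,9); v=(1,-1)
4. t=3 → R at (10,6); v=(-1,-1)
5. t=6 → B at (4,0); v=(-1,1)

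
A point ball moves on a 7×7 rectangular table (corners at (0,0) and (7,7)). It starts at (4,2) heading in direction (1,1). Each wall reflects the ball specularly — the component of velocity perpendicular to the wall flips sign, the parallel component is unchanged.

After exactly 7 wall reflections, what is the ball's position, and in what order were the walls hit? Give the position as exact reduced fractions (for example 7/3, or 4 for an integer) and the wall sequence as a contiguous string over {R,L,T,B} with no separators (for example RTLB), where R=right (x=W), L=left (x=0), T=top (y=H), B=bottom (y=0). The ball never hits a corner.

1. t=3 → R at (7,5); v=(-1,1)
2. t=2 → T at (5,7); v=(-1,-1)
3. t=5 → L at (0,2); v=(1,-1)
4. t=2 → B at (2,0); v=(1,1)
5. t=5 → R at (7,5); v=(-1,1)
6. t=2 → T at (5,7); v=(-1,-1)
7. t=5 → L at (0,2); v=(1,-1)

Final position: (0,2)
Wall sequence: RTLBRTL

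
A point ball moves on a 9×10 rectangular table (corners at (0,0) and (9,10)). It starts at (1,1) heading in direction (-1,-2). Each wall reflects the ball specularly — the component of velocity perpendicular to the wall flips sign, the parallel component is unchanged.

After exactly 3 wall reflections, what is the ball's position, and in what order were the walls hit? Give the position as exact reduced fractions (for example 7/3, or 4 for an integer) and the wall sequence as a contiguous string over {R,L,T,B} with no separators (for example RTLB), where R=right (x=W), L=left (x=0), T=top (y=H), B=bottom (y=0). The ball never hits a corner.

1. t=1/2 → B at (1/2,0); v=(-1,2)
2. t=1/2 → L at (0,1); v=(1,2)
3. t=9/2 → T at (9/2,10); v=(1,-2)

Final position: (9/2,10)
Wall sequence: BLT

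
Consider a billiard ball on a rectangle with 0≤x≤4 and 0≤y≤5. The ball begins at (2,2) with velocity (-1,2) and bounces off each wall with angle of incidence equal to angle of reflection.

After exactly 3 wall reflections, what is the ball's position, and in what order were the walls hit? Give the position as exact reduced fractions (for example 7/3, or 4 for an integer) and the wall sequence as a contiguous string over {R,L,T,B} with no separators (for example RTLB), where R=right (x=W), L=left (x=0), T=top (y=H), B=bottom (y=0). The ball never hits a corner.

Final position: (2,0)
Wall sequence: TLB

1. t=3/2 → T at (1/2,5); v=(-1,-2)
2. t=1/2 → L at (0,4); v=(1,-2)
3. t=2 → B at (2,0); v=(1,2)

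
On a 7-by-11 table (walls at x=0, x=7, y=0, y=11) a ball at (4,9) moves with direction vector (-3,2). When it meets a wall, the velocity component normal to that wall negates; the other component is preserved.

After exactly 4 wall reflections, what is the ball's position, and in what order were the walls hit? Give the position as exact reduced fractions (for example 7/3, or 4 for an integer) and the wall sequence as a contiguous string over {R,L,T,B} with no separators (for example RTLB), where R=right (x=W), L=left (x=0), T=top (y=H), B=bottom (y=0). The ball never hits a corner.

1. t=1 → T at (1,11); v=(-3,-2)
2. t=1/3 → L at (0,31/3); v=(3,-2)
3. t=7/3 → R at (7,17/3); v=(-3,-2)
4. t=7/3 → L at (0,1); v=(3,-2)

Final position: (0,1)
Wall sequence: TLRL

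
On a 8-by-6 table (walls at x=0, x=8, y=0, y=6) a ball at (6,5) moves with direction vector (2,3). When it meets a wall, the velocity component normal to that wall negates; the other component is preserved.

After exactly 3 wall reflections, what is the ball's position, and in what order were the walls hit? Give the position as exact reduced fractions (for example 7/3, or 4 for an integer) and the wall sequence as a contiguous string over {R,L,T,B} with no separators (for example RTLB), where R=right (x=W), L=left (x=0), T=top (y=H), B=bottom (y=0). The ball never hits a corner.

Final position: (16/3,0)
Wall sequence: TRB

1. t=1/3 → T at (20/3,6); v=(2,-3)
2. t=2/3 → R at (8,4); v=(-2,-3)
3. t=4/3 → B at (16/3,0); v=(-2,3)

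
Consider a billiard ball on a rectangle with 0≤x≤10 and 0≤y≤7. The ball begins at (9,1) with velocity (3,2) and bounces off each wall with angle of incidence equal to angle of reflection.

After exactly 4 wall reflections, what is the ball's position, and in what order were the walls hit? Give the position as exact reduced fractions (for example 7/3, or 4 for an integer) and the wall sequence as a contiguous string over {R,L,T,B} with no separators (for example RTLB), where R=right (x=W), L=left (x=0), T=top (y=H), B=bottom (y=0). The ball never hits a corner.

Final position: (17/2,0)
Wall sequence: RTLB

1. t=1/3 → R at (10,5/3); v=(-3,2)
2. t=8/3 → T at (2,7); v=(-3,-2)
3. t=2/3 → L at (0,17/3); v=(3,-2)
4. t=17/6 → B at (17/2,0); v=(3,2)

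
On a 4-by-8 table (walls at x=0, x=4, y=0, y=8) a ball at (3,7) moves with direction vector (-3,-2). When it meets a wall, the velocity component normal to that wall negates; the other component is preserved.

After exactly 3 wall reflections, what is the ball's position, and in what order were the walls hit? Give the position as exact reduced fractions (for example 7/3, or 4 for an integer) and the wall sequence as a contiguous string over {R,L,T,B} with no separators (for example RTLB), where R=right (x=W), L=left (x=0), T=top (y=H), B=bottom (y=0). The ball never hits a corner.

Final position: (1/2,0)
Wall sequence: LRB

1. t=1 → L at (0,5); v=(3,-2)
2. t=4/3 → R at (4,7/3); v=(-3,-2)
3. t=7/6 → B at (1/2,0); v=(-3,2)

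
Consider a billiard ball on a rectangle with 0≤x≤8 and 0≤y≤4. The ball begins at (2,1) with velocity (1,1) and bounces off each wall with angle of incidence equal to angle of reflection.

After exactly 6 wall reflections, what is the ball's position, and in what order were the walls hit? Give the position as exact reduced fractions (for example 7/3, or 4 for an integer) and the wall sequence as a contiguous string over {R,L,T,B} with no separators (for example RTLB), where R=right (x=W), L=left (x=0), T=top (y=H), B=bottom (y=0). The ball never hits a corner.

Final position: (1,0)
Wall sequence: TRBTLB

1. t=3 → T at (5,4); v=(1,-1)
2. t=3 → R at (8,1); v=(-1,-1)
3. t=1 → B at (7,0); v=(-1,1)
4. t=4 → T at (3,4); v=(-1,-1)
5. t=3 → L at (0,1); v=(1,-1)
6. t=1 → B at (1,0); v=(1,1)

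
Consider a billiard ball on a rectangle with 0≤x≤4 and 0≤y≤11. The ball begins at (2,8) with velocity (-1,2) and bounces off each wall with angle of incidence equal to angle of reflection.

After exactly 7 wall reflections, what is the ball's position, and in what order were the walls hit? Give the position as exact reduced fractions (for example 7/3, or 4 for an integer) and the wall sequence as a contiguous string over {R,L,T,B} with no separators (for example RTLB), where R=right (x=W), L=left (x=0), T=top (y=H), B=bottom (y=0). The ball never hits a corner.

1. t=3/2 → T at (1/2,11); v=(-1,-2)
2. t=1/2 → L at (0,10); v=(1,-2)
3. t=4 → R at (4,2); v=(-1,-2)
4. t=1 → B at (3,0); v=(-1,2)
5. t=3 → L at (0,6); v=(1,2)
6. t=5/2 → T at (5/2,11); v=(1,-2)
7. t=3/2 → R at (4,8); v=(-1,-2)

Final position: (4,8)
Wall sequence: TLRBLTR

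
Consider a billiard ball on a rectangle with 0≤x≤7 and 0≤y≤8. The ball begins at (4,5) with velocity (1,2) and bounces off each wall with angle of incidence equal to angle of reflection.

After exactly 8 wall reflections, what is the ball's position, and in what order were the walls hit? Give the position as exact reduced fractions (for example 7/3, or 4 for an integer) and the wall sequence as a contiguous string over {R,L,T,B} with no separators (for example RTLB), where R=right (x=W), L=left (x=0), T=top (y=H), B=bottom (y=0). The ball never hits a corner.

Final position: (13/2,8)
Wall sequence: TRBTLBRT

1. t=3/2 → T at (11/2,8); v=(1,-2)
2. t=3/2 → R at (7,5); v=(-1,-2)
3. t=5/2 → B at (9/2,0); v=(-1,2)
4. t=4 → T at (1/2,8); v=(-1,-2)
5. t=1/2 → L at (0,7); v=(1,-2)
6. t=7/2 → B at (7/2,0); v=(1,2)
7. t=7/2 → R at (7,7); v=(-1,2)
8. t=1/2 → T at (13/2,8); v=(-1,-2)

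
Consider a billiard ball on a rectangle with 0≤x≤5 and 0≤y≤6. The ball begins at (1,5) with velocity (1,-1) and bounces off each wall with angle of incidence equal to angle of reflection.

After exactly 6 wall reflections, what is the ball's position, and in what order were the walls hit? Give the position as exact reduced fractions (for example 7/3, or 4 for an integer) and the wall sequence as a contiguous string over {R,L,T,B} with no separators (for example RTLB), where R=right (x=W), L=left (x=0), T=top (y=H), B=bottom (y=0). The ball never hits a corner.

1. t=4 → R at (5,1); v=(-1,-1)
2. t=1 → B at (4,0); v=(-1,1)
3. t=4 → L at (0,4); v=(1,1)
4. t=2 → T at (2,6); v=(1,-1)
5. t=3 → R at (5,3); v=(-1,-1)
6. t=3 → B at (2,0); v=(-1,1)

Final position: (2,0)
Wall sequence: RBLTRB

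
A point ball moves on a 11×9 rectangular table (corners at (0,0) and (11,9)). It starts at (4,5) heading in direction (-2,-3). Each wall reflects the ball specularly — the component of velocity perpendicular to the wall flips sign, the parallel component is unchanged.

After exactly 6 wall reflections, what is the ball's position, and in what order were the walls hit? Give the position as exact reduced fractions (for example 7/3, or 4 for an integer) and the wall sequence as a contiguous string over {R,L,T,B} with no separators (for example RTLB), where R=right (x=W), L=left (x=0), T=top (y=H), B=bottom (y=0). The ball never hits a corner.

Final position: (14/3,9)
Wall sequence: BLTRBT

1. t=5/3 → B at (2/3,0); v=(-2,3)
2. t=1/3 → L at (0,1); v=(2,3)
3. t=8/3 → T at (16/3,9); v=(2,-3)
4. t=17/6 → R at (11,1/2); v=(-2,-3)
5. t=1/6 → B at (32/3,0); v=(-2,3)
6. t=3 → T at (14/3,9); v=(-2,-3)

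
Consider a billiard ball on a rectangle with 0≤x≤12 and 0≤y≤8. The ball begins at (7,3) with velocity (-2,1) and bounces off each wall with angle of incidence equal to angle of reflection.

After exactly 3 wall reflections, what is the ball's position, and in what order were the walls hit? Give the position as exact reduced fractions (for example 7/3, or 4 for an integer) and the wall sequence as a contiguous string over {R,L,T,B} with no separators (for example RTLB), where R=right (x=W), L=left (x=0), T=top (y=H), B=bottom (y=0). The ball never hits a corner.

1. t=7/2 → L at (0,13/2); v=(2,1)
2. t=3/2 → T at (3,8); v=(2,-1)
3. t=9/2 → R at (12,7/2); v=(-2,-1)

Final position: (12,7/2)
Wall sequence: LTR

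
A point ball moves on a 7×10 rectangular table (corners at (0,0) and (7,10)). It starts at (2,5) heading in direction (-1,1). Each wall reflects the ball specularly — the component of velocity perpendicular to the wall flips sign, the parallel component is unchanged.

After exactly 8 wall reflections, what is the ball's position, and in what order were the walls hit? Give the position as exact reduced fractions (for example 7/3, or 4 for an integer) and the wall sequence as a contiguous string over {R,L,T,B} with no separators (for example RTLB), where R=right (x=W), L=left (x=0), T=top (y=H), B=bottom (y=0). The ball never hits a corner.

1. t=2 → L at (0,7); v=(1,1)
2. t=3 → T at (3,10); v=(1,-1)
3. t=4 → R at (7,6); v=(-1,-1)
4. t=6 → B at (1,0); v=(-1,1)
5. t=1 → L at (0,1); v=(1,1)
6. t=7 → R at (7,8); v=(-1,1)
7. t=2 → T at (5,10); v=(-1,-1)
8. t=5 → L at (0,5); v=(1,-1)

Final position: (0,5)
Wall sequence: LTRBLRTL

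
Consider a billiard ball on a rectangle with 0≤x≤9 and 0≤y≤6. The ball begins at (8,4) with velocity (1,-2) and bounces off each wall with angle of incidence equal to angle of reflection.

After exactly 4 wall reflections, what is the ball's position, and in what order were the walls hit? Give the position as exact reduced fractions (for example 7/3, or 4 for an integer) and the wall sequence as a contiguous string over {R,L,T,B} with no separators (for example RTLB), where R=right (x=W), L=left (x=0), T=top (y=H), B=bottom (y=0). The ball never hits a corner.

1. t=1 → R at (9,2); v=(-1,-2)
2. t=1 → B at (8,0); v=(-1,2)
3. t=3 → T at (5,6); v=(-1,-2)
4. t=3 → B at (2,0); v=(-1,2)

Final position: (2,0)
Wall sequence: RBTB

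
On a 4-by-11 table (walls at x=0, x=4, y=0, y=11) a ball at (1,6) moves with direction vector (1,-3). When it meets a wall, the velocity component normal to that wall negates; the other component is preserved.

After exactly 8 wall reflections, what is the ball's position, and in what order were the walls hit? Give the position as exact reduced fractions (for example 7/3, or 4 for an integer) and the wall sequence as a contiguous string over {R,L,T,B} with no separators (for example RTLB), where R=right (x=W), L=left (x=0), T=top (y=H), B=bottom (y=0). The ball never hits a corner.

Final position: (0,5)
Wall sequence: BRTLBRTL

1. t=2 → B at (3,0); v=(1,3)
2. t=1 → R at (4,3); v=(-1,3)
3. t=8/3 → T at (4/3,11); v=(-1,-3)
4. t=4/3 → L at (0,7); v=(1,-3)
5. t=7/3 → B at (7/3,0); v=(1,3)
6. t=5/3 → R at (4,5); v=(-1,3)
7. t=2 → T at (2,11); v=(-1,-3)
8. t=2 → L at (0,5); v=(1,-3)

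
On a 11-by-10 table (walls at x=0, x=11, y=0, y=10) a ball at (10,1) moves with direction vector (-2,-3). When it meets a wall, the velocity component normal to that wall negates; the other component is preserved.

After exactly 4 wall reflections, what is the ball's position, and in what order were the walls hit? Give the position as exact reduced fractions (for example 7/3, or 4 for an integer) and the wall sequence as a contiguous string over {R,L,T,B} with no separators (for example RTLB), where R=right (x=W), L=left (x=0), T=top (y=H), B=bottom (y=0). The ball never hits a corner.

Final position: (4,0)
Wall sequence: BTLB

1. t=1/3 → B at (28/3,0); v=(-2,3)
2. t=10/3 → T at (8/3,10); v=(-2,-3)
3. t=4/3 → L at (0,6); v=(2,-3)
4. t=2 → B at (4,0); v=(2,3)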